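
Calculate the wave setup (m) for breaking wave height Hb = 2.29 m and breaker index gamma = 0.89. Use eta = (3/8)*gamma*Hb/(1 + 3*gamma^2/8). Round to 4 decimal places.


eta = (3/8) * gamma * Hb / (1 + 3*gamma^2/8)
Numerator = (3/8) * 0.89 * 2.29 = 0.764288
Denominator = 1 + 3*0.89^2/8 = 1 + 0.297038 = 1.297038
eta = 0.764288 / 1.297038
eta = 0.5893 m

0.5893


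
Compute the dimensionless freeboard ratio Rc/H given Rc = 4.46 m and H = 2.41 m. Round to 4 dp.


Relative freeboard = Rc / H
= 4.46 / 2.41
= 1.8506

1.8506


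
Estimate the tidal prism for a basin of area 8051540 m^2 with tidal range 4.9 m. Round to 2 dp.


Tidal prism = Area * Tidal range
P = 8051540 * 4.9
P = 39452546.00 m^3

39452546.00


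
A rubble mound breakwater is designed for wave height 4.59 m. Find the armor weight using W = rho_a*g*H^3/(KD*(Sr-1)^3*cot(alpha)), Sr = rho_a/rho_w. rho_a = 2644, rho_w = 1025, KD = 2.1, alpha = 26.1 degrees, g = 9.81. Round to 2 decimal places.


Sr = rho_a / rho_w = 2644 / 1025 = 2.579512
(Sr - 1) = 1.579512
(Sr - 1)^3 = 3.940660
cot(26.1) = 1 / tan(26.1) = 1 / 0.489895 = 2.041254
Numerator = 2644 * 9.81 * 4.59^3 = 2508236.6812
Denominator = 2.1 * 3.940660 * 2.041254 = 16.892164
W = 2508236.6812 / 16.892164
W = 148485.22 N

148485.22


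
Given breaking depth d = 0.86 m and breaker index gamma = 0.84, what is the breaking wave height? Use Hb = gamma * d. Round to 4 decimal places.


Hb = gamma * d
Hb = 0.84 * 0.86
Hb = 0.7224 m

0.7224


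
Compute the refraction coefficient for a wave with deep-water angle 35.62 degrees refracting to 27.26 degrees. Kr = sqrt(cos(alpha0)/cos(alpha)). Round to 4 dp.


Kr = sqrt(cos(alpha0) / cos(alpha))
cos(35.62) = 0.812898
cos(27.26) = 0.888937
Kr = sqrt(0.812898 / 0.888937)
Kr = sqrt(0.914460)
Kr = 0.9563

0.9563


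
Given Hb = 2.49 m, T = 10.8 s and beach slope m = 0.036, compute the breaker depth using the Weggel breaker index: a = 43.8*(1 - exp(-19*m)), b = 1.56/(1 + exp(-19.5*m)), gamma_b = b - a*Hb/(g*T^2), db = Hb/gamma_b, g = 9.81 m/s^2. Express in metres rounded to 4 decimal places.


a = 43.8 * (1 - exp(-19 * m))
exp(-19 * 0.036) = exp(-0.6840) = 0.504595
a = 43.8 * (1 - 0.504595) = 21.698758
b = 1.56 / (1 + exp(-19.5 * m))
exp(-19.5 * 0.036) = exp(-0.7020) = 0.495593
b = 1.56 / (1 + 0.495593) = 1.043064
Hb / (g * T^2) = 2.49 / (9.81 * 10.8^2) = 2.49 / 1144.2384 = 0.00217612
gamma_b = b - a * Hb/(g*T^2) = 1.043064 - 21.698758 * 0.00217612 = 0.995845
db = Hb / gamma_b = 2.49 / 0.995845
db = 2.5004 m

2.5004


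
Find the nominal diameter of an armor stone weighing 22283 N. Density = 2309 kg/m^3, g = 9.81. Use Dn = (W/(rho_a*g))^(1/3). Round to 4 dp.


V = W / (rho_a * g)
V = 22283 / (2309 * 9.81)
V = 22283 / 22651.29
V = 0.983741 m^3
Dn = V^(1/3) = 0.983741^(1/3)
Dn = 0.9946 m

0.9946


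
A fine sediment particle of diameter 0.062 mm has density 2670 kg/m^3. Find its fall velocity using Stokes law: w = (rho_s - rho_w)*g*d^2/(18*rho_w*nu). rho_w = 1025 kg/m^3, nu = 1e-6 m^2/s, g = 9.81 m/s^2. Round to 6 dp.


w = (rho_s - rho_w) * g * d^2 / (18 * rho_w * nu)
d = 0.062 mm = 0.000062 m
rho_s - rho_w = 2670 - 1025 = 1645
Numerator = 1645 * 9.81 * (0.000062)^2 = 0.000062032358
Denominator = 18 * 1025 * 1e-6 = 0.018450
w = 0.003362 m/s

0.003362


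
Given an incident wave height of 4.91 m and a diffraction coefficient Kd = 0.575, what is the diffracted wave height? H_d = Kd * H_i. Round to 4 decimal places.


H_d = Kd * H_i
H_d = 0.575 * 4.91
H_d = 2.8233 m

2.8233


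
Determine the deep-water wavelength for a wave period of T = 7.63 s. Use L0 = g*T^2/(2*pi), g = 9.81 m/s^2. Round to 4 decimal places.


L0 = g * T^2 / (2 * pi)
L0 = 9.81 * 7.63^2 / (2 * pi)
L0 = 9.81 * 58.2169 / 6.28319
L0 = 571.1078 / 6.28319
L0 = 90.8946 m

90.8946


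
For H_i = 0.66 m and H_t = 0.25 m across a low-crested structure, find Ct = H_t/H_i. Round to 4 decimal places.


Ct = H_t / H_i
Ct = 0.25 / 0.66
Ct = 0.3788

0.3788


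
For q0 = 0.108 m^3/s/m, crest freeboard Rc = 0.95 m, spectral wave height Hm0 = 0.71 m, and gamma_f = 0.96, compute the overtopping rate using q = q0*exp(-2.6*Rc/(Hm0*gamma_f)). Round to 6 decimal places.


q = q0 * exp(-2.6 * Rc / (Hm0 * gamma_f))
Exponent = -2.6 * 0.95 / (0.71 * 0.96)
= -2.6 * 0.95 / 0.6816
= -3.623826
exp(-3.623826) = 0.026680
q = 0.108 * 0.026680
q = 0.002881 m^3/s/m

0.002881


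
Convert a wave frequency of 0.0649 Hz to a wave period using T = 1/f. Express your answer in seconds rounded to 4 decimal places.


T = 1 / f
T = 1 / 0.0649
T = 15.4083 s

15.4083


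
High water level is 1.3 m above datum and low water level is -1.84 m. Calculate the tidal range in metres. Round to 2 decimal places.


Tidal range = High water - Low water
Tidal range = 1.3 - (-1.84)
Tidal range = 3.14 m

3.14


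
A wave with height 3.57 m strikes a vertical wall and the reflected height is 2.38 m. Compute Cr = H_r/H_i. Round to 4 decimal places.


Cr = H_r / H_i
Cr = 2.38 / 3.57
Cr = 0.6667

0.6667


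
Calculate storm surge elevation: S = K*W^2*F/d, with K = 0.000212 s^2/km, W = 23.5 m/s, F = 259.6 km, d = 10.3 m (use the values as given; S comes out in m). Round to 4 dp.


S = K * W^2 * F / d
W^2 = 23.5^2 = 552.25
S = 0.000212 * 552.25 * 259.6 / 10.3
Numerator = 0.000212 * 552.25 * 259.6 = 30.393189
S = 30.393189 / 10.3 = 2.9508 m

2.9508


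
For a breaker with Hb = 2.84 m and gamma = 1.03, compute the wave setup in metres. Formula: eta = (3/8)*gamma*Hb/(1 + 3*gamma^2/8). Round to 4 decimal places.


eta = (3/8) * gamma * Hb / (1 + 3*gamma^2/8)
Numerator = (3/8) * 1.03 * 2.84 = 1.096950
Denominator = 1 + 3*1.03^2/8 = 1 + 0.397838 = 1.397838
eta = 1.096950 / 1.397838
eta = 0.7847 m

0.7847


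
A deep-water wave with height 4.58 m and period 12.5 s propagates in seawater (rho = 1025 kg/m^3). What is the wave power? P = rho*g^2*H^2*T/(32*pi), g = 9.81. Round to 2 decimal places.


P = rho * g^2 * H^2 * T / (32 * pi)
P = 1025 * 9.81^2 * 4.58^2 * 12.5 / (32 * pi)
P = 1025 * 96.2361 * 20.9764 * 12.5 / 100.53096
P = 257278.21 W/m

257278.21


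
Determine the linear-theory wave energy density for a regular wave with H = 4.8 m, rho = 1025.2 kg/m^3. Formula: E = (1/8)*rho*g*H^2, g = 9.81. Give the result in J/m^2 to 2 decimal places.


E = (1/8) * rho * g * H^2
E = (1/8) * 1025.2 * 9.81 * 4.8^2
E = 0.125 * 1025.2 * 9.81 * 23.0400
E = 28964.77 J/m^2

28964.77


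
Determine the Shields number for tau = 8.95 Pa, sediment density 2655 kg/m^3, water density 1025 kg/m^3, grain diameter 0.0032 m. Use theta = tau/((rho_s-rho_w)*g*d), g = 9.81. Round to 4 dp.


theta = tau / ((rho_s - rho_w) * g * d)
rho_s - rho_w = 2655 - 1025 = 1630
Denominator = 1630 * 9.81 * 0.0032 = 51.168960
theta = 8.95 / 51.168960
theta = 0.1749

0.1749


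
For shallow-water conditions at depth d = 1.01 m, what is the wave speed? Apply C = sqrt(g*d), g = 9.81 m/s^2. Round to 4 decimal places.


Using the shallow-water approximation:
C = sqrt(g * d) = sqrt(9.81 * 1.01)
C = sqrt(9.9081)
C = 3.1477 m/s

3.1477


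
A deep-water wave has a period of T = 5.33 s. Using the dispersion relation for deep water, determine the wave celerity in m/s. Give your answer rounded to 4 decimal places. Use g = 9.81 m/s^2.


We use the deep-water celerity formula:
C = g * T / (2 * pi)
C = 9.81 * 5.33 / (2 * 3.14159...)
C = 52.287300 / 6.283185
C = 8.3218 m/s

8.3218


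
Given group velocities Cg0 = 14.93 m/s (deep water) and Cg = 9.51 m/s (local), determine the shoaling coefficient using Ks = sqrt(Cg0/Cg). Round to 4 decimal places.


Ks = sqrt(Cg0 / Cg)
Ks = sqrt(14.93 / 9.51)
Ks = sqrt(1.5699)
Ks = 1.2530

1.2530


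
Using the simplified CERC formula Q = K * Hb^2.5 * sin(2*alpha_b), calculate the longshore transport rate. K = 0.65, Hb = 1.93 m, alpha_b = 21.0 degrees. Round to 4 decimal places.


Q = K * Hb^2.5 * sin(2 * alpha_b)
Hb^2.5 = 1.93^2.5 = 5.174796
sin(2 * 21.0) = sin(42.0) = 0.669131
Q = 0.65 * 5.174796 * 0.669131
Q = 2.2507 m^3/s

2.2507


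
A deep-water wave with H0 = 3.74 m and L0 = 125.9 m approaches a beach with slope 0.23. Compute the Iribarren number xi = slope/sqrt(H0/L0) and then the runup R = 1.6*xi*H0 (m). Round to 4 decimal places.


xi = slope / sqrt(H0/L0)
H0/L0 = 3.74/125.9 = 0.029706
sqrt(0.029706) = 0.172355
xi = 0.23 / 0.172355 = 1.334458
R = 1.6 * xi * H0 = 1.6 * 1.334458 * 3.74
R = 7.9854 m

7.9854


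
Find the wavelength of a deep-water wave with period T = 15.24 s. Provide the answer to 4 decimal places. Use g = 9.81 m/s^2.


L0 = g * T^2 / (2 * pi)
L0 = 9.81 * 15.24^2 / (2 * pi)
L0 = 9.81 * 232.2576 / 6.28319
L0 = 2278.4471 / 6.28319
L0 = 362.6261 m

362.6261


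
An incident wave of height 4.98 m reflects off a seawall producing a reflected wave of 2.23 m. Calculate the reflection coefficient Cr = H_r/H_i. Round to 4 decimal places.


Cr = H_r / H_i
Cr = 2.23 / 4.98
Cr = 0.4478

0.4478


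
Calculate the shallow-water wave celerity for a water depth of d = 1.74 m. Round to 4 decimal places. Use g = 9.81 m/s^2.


Using the shallow-water approximation:
C = sqrt(g * d) = sqrt(9.81 * 1.74)
C = sqrt(17.0694)
C = 4.1315 m/s

4.1315


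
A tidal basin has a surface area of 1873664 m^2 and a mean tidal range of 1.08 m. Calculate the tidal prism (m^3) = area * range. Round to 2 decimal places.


Tidal prism = Area * Tidal range
P = 1873664 * 1.08
P = 2023557.12 m^3

2023557.12


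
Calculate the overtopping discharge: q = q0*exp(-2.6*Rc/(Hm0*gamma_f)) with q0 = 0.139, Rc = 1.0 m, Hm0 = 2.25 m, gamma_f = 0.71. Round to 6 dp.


q = q0 * exp(-2.6 * Rc / (Hm0 * gamma_f))
Exponent = -2.6 * 1.0 / (2.25 * 0.71)
= -2.6 * 1.0 / 1.5975
= -1.627543
exp(-1.627543) = 0.196412
q = 0.139 * 0.196412
q = 0.027301 m^3/s/m

0.027301


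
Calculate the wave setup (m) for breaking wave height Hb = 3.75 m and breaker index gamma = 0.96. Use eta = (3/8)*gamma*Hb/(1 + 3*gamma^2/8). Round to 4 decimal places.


eta = (3/8) * gamma * Hb / (1 + 3*gamma^2/8)
Numerator = (3/8) * 0.96 * 3.75 = 1.350000
Denominator = 1 + 3*0.96^2/8 = 1 + 0.345600 = 1.345600
eta = 1.350000 / 1.345600
eta = 1.0033 m

1.0033


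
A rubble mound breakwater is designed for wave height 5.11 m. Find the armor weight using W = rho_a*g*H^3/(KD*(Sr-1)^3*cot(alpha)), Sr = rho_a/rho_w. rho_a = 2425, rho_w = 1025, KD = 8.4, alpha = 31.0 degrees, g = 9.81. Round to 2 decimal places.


Sr = rho_a / rho_w = 2425 / 1025 = 2.365854
(Sr - 1) = 1.365854
(Sr - 1)^3 = 2.548077
cot(31.0) = 1 / tan(31.0) = 1 / 0.600861 = 1.664279
Numerator = 2425 * 9.81 * 5.11^3 = 3174266.9749
Denominator = 8.4 * 2.548077 * 1.664279 = 35.621980
W = 3174266.9749 / 35.621980
W = 89109.78 N

89109.78


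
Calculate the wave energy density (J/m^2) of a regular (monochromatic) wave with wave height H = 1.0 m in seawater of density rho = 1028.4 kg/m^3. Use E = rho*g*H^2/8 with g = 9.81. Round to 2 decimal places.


E = (1/8) * rho * g * H^2
E = (1/8) * 1028.4 * 9.81 * 1.0^2
E = 0.125 * 1028.4 * 9.81 * 1.0000
E = 1261.08 J/m^2

1261.08


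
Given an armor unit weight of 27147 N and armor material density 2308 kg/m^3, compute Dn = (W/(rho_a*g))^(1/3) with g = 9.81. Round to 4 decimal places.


V = W / (rho_a * g)
V = 27147 / (2308 * 9.81)
V = 27147 / 22641.48
V = 1.198994 m^3
Dn = V^(1/3) = 1.198994^(1/3)
Dn = 1.0624 m

1.0624


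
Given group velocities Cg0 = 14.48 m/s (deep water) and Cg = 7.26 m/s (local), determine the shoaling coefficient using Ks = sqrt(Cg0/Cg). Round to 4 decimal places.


Ks = sqrt(Cg0 / Cg)
Ks = sqrt(14.48 / 7.26)
Ks = sqrt(1.9945)
Ks = 1.4123

1.4123


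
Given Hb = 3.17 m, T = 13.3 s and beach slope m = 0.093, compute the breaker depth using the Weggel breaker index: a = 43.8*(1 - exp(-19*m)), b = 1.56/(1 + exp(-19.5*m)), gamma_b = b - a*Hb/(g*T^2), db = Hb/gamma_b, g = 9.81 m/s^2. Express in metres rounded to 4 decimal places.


a = 43.8 * (1 - exp(-19 * m))
exp(-19 * 0.093) = exp(-1.7670) = 0.170845
a = 43.8 * (1 - 0.170845) = 36.317000
b = 1.56 / (1 + exp(-19.5 * m))
exp(-19.5 * 0.093) = exp(-1.8135) = 0.163082
b = 1.56 / (1 + 0.163082) = 1.341264
Hb / (g * T^2) = 3.17 / (9.81 * 13.3^2) = 3.17 / 1735.2909 = 0.00182678
gamma_b = b - a * Hb/(g*T^2) = 1.341264 - 36.317000 * 0.00182678 = 1.274920
db = Hb / gamma_b = 3.17 / 1.274920
db = 2.4864 m

2.4864


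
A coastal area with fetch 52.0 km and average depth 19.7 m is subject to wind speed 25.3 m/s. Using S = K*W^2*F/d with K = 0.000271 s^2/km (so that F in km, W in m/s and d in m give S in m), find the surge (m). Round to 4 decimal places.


S = K * W^2 * F / d
W^2 = 25.3^2 = 640.09
S = 0.000271 * 640.09 * 52.0 / 19.7
Numerator = 0.000271 * 640.09 * 52.0 = 9.020148
S = 9.020148 / 19.7 = 0.4579 m

0.4579


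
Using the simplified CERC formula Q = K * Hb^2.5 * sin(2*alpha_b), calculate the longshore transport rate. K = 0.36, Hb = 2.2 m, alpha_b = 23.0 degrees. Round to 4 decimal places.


Q = K * Hb^2.5 * sin(2 * alpha_b)
Hb^2.5 = 2.2^2.5 = 7.178880
sin(2 * 23.0) = sin(46.0) = 0.719340
Q = 0.36 * 7.178880 * 0.719340
Q = 1.8591 m^3/s

1.8591


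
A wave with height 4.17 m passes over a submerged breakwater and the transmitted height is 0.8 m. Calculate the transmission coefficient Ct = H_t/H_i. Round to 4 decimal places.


Ct = H_t / H_i
Ct = 0.8 / 4.17
Ct = 0.1918

0.1918


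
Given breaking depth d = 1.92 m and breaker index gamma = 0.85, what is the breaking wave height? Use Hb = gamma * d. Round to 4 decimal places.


Hb = gamma * d
Hb = 0.85 * 1.92
Hb = 1.6320 m

1.6320


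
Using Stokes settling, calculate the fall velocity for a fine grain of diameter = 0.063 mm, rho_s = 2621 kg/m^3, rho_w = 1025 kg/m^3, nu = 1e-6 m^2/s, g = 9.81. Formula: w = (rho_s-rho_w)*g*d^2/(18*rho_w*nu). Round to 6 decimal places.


w = (rho_s - rho_w) * g * d^2 / (18 * rho_w * nu)
d = 0.063 mm = 0.000063 m
rho_s - rho_w = 2621 - 1025 = 1596
Numerator = 1596 * 9.81 * (0.000063)^2 = 0.000062141680
Denominator = 18 * 1025 * 1e-6 = 0.018450
w = 0.003368 m/s

0.003368


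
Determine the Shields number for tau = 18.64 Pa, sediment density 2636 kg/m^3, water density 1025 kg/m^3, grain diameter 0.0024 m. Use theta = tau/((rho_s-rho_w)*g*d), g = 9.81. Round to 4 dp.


theta = tau / ((rho_s - rho_w) * g * d)
rho_s - rho_w = 2636 - 1025 = 1611
Denominator = 1611 * 9.81 * 0.0024 = 37.929384
theta = 18.64 / 37.929384
theta = 0.4914

0.4914


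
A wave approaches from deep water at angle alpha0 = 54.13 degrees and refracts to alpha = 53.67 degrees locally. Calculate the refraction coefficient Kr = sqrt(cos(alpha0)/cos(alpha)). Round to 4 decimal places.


Kr = sqrt(cos(alpha0) / cos(alpha))
cos(54.13) = 0.585948
cos(53.67) = 0.592435
Kr = sqrt(0.585948 / 0.592435)
Kr = sqrt(0.989050)
Kr = 0.9945

0.9945


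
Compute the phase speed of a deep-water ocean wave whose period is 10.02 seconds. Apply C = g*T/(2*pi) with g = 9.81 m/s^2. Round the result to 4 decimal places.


We use the deep-water celerity formula:
C = g * T / (2 * pi)
C = 9.81 * 10.02 / (2 * 3.14159...)
C = 98.296200 / 6.283185
C = 15.6443 m/s

15.6443


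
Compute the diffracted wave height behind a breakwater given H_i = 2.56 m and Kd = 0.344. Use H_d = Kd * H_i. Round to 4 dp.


H_d = Kd * H_i
H_d = 0.344 * 2.56
H_d = 0.8806 m

0.8806


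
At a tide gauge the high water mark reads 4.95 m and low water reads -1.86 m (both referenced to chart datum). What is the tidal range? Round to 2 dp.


Tidal range = High water - Low water
Tidal range = 4.95 - (-1.86)
Tidal range = 6.81 m

6.81


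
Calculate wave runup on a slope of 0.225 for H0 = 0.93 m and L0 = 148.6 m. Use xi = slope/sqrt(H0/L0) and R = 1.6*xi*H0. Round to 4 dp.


xi = slope / sqrt(H0/L0)
H0/L0 = 0.93/148.6 = 0.006258
sqrt(0.006258) = 0.079110
xi = 0.225 / 0.079110 = 2.844137
R = 1.6 * xi * H0 = 1.6 * 2.844137 * 0.93
R = 4.2321 m

4.2321


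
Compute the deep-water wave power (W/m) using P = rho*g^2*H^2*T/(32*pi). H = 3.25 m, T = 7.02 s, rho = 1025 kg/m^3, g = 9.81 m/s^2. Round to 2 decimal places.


P = rho * g^2 * H^2 * T / (32 * pi)
P = 1025 * 9.81^2 * 3.25^2 * 7.02 / (32 * pi)
P = 1025 * 96.2361 * 10.5625 * 7.02 / 100.53096
P = 72755.51 W/m

72755.51


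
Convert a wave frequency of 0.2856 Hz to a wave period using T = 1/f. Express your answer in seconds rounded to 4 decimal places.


T = 1 / f
T = 1 / 0.2856
T = 3.5014 s

3.5014


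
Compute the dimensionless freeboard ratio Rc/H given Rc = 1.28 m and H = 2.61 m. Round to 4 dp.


Relative freeboard = Rc / H
= 1.28 / 2.61
= 0.4904

0.4904


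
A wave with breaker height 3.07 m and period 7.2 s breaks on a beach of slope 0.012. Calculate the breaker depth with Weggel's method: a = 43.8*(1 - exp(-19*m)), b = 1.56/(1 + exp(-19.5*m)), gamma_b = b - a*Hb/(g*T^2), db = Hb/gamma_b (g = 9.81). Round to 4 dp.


a = 43.8 * (1 - exp(-19 * m))
exp(-19 * 0.012) = exp(-0.2280) = 0.796124
a = 43.8 * (1 - 0.796124) = 8.929757
b = 1.56 / (1 + exp(-19.5 * m))
exp(-19.5 * 0.012) = exp(-0.2340) = 0.791362
b = 1.56 / (1 + 0.791362) = 0.870846
Hb / (g * T^2) = 3.07 / (9.81 * 7.2^2) = 3.07 / 508.5504 = 0.00603677
gamma_b = b - a * Hb/(g*T^2) = 0.870846 - 8.929757 * 0.00603677 = 0.816939
db = Hb / gamma_b = 3.07 / 0.816939
db = 3.7579 m

3.7579


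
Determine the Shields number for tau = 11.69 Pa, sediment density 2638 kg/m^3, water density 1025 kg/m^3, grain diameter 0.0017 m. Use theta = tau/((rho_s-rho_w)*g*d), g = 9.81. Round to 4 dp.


theta = tau / ((rho_s - rho_w) * g * d)
rho_s - rho_w = 2638 - 1025 = 1613
Denominator = 1613 * 9.81 * 0.0017 = 26.900001
theta = 11.69 / 26.900001
theta = 0.4346

0.4346


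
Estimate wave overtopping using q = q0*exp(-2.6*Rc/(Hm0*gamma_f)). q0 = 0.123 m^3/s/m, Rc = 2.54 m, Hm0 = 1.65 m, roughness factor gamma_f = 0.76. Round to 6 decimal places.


q = q0 * exp(-2.6 * Rc / (Hm0 * gamma_f))
Exponent = -2.6 * 2.54 / (1.65 * 0.76)
= -2.6 * 2.54 / 1.2540
= -5.266348
exp(-5.266348) = 0.005162
q = 0.123 * 0.005162
q = 0.000635 m^3/s/m

0.000635


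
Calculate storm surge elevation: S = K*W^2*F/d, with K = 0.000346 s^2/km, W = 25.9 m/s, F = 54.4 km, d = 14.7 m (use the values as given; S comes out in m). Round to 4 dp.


S = K * W^2 * F / d
W^2 = 25.9^2 = 670.81
S = 0.000346 * 670.81 * 54.4 / 14.7
Numerator = 0.000346 * 670.81 * 54.4 = 12.626254
S = 12.626254 / 14.7 = 0.8589 m

0.8589


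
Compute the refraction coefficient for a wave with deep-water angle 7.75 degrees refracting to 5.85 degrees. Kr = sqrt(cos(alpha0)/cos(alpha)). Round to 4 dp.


Kr = sqrt(cos(alpha0) / cos(alpha))
cos(7.75) = 0.990866
cos(5.85) = 0.994792
Kr = sqrt(0.990866 / 0.994792)
Kr = sqrt(0.996053)
Kr = 0.9980

0.9980


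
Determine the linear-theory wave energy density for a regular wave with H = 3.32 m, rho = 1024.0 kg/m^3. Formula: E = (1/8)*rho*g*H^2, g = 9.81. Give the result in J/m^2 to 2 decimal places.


E = (1/8) * rho * g * H^2
E = (1/8) * 1024.0 * 9.81 * 3.32^2
E = 0.125 * 1024.0 * 9.81 * 11.0224
E = 13840.61 J/m^2

13840.61


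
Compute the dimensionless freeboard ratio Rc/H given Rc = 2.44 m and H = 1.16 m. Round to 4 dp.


Relative freeboard = Rc / H
= 2.44 / 1.16
= 2.1034

2.1034


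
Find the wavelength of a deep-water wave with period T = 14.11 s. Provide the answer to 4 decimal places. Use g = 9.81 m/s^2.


L0 = g * T^2 / (2 * pi)
L0 = 9.81 * 14.11^2 / (2 * pi)
L0 = 9.81 * 199.0921 / 6.28319
L0 = 1953.0935 / 6.28319
L0 = 310.8445 m

310.8445


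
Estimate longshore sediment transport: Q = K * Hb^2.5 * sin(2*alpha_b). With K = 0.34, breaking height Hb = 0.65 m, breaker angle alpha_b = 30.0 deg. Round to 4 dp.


Q = K * Hb^2.5 * sin(2 * alpha_b)
Hb^2.5 = 0.65^2.5 = 0.340630
sin(2 * 30.0) = sin(60.0) = 0.866025
Q = 0.34 * 0.340630 * 0.866025
Q = 0.1003 m^3/s

0.1003


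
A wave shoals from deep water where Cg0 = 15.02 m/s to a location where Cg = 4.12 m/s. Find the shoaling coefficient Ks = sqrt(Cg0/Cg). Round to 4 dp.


Ks = sqrt(Cg0 / Cg)
Ks = sqrt(15.02 / 4.12)
Ks = sqrt(3.6456)
Ks = 1.9094

1.9094


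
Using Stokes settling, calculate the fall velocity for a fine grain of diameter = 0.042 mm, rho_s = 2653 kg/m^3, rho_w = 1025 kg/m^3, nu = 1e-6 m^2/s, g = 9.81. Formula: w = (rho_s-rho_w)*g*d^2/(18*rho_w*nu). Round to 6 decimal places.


w = (rho_s - rho_w) * g * d^2 / (18 * rho_w * nu)
d = 0.042 mm = 0.000042 m
rho_s - rho_w = 2653 - 1025 = 1628
Numerator = 1628 * 9.81 * (0.000042)^2 = 0.000028172280
Denominator = 18 * 1025 * 1e-6 = 0.018450
w = 0.001527 m/s

0.001527


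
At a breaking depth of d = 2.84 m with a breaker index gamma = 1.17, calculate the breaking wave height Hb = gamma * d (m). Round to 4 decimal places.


Hb = gamma * d
Hb = 1.17 * 2.84
Hb = 3.3228 m

3.3228


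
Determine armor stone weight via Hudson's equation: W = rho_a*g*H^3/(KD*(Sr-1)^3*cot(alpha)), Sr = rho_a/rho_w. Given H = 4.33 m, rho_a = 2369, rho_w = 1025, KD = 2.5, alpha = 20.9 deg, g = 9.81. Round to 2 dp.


Sr = rho_a / rho_w = 2369 / 1025 = 2.311220
(Sr - 1) = 1.311220
(Sr - 1)^3 = 2.254375
cot(20.9) = 1 / tan(20.9) = 1 / 0.381863 = 2.618741
Numerator = 2369 * 9.81 * 4.33^3 = 1886677.8778
Denominator = 2.5 * 2.254375 * 2.618741 = 14.759063
W = 1886677.8778 / 14.759063
W = 127831.82 N

127831.82


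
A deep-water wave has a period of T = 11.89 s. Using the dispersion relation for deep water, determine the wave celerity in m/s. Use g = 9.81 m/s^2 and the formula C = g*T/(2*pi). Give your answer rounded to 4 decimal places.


We use the deep-water celerity formula:
C = g * T / (2 * pi)
C = 9.81 * 11.89 / (2 * 3.14159...)
C = 116.640900 / 6.283185
C = 18.5640 m/s

18.5640


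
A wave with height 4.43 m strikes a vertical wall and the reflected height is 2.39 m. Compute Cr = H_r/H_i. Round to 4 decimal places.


Cr = H_r / H_i
Cr = 2.39 / 4.43
Cr = 0.5395

0.5395


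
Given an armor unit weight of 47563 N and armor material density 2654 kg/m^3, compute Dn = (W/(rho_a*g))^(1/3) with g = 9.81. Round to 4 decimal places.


V = W / (rho_a * g)
V = 47563 / (2654 * 9.81)
V = 47563 / 26035.74
V = 1.826835 m^3
Dn = V^(1/3) = 1.826835^(1/3)
Dn = 1.2225 m

1.2225


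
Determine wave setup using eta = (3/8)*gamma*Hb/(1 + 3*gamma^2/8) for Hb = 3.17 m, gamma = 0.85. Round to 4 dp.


eta = (3/8) * gamma * Hb / (1 + 3*gamma^2/8)
Numerator = (3/8) * 0.85 * 3.17 = 1.010437
Denominator = 1 + 3*0.85^2/8 = 1 + 0.270938 = 1.270938
eta = 1.010437 / 1.270938
eta = 0.7950 m

0.7950


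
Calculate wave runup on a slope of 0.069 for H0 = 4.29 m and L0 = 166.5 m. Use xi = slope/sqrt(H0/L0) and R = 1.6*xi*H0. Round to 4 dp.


xi = slope / sqrt(H0/L0)
H0/L0 = 4.29/166.5 = 0.025766
sqrt(0.025766) = 0.160517
xi = 0.069 / 0.160517 = 0.429861
R = 1.6 * xi * H0 = 1.6 * 0.429861 * 4.29
R = 2.9506 m

2.9506


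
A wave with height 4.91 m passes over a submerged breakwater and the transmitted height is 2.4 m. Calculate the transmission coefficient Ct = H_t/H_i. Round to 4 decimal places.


Ct = H_t / H_i
Ct = 2.4 / 4.91
Ct = 0.4888

0.4888


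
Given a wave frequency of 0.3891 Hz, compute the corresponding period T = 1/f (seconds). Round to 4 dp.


T = 1 / f
T = 1 / 0.3891
T = 2.5700 s

2.5700


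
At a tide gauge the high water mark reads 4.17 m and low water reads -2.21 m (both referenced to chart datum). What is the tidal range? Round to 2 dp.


Tidal range = High water - Low water
Tidal range = 4.17 - (-2.21)
Tidal range = 6.38 m

6.38


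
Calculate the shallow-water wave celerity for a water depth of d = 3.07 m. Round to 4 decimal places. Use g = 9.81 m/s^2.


Using the shallow-water approximation:
C = sqrt(g * d) = sqrt(9.81 * 3.07)
C = sqrt(30.1167)
C = 5.4879 m/s

5.4879


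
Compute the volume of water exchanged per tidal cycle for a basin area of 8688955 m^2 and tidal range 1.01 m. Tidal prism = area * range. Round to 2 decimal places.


Tidal prism = Area * Tidal range
P = 8688955 * 1.01
P = 8775844.55 m^3

8775844.55


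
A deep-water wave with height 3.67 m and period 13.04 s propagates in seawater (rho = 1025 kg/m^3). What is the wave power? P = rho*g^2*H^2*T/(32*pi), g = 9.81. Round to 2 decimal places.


P = rho * g^2 * H^2 * T / (32 * pi)
P = 1025 * 9.81^2 * 3.67^2 * 13.04 / (32 * pi)
P = 1025 * 96.2361 * 13.4689 * 13.04 / 100.53096
P = 172334.31 W/m

172334.31


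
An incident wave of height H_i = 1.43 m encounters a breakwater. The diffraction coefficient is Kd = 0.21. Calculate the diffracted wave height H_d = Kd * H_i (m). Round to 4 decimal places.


H_d = Kd * H_i
H_d = 0.21 * 1.43
H_d = 0.3003 m

0.3003


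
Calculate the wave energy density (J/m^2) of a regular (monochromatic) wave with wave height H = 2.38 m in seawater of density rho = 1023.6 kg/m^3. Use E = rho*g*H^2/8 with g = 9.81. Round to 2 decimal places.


E = (1/8) * rho * g * H^2
E = (1/8) * 1023.6 * 9.81 * 2.38^2
E = 0.125 * 1023.6 * 9.81 * 5.6644
E = 7109.90 J/m^2

7109.90


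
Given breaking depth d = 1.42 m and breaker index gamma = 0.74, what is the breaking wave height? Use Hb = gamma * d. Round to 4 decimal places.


Hb = gamma * d
Hb = 0.74 * 1.42
Hb = 1.0508 m

1.0508


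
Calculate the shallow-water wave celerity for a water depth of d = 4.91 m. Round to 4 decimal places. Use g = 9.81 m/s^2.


Using the shallow-water approximation:
C = sqrt(g * d) = sqrt(9.81 * 4.91)
C = sqrt(48.1671)
C = 6.9403 m/s

6.9403


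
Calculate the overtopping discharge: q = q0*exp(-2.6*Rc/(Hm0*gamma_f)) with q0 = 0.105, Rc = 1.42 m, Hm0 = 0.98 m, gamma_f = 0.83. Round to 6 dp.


q = q0 * exp(-2.6 * Rc / (Hm0 * gamma_f))
Exponent = -2.6 * 1.42 / (0.98 * 0.83)
= -2.6 * 1.42 / 0.8134
= -4.538972
exp(-4.538972) = 0.010684
q = 0.105 * 0.010684
q = 0.001122 m^3/s/m

0.001122


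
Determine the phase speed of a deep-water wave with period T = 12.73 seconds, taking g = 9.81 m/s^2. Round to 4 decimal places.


We use the deep-water celerity formula:
C = g * T / (2 * pi)
C = 9.81 * 12.73 / (2 * 3.14159...)
C = 124.881300 / 6.283185
C = 19.8755 m/s

19.8755


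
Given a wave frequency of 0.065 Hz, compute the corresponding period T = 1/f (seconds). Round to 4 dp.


T = 1 / f
T = 1 / 0.065
T = 15.3846 s

15.3846


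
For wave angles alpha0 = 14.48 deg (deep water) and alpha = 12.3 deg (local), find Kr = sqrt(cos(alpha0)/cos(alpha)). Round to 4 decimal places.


Kr = sqrt(cos(alpha0) / cos(alpha))
cos(14.48) = 0.968235
cos(12.3) = 0.977046
Kr = sqrt(0.968235 / 0.977046)
Kr = sqrt(0.990982)
Kr = 0.9955

0.9955


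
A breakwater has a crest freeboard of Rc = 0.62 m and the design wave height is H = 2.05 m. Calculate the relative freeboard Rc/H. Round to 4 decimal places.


Relative freeboard = Rc / H
= 0.62 / 2.05
= 0.3024

0.3024


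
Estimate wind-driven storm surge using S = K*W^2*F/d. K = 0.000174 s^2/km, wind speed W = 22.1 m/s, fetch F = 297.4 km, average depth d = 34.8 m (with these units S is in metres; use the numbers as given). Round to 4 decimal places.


S = K * W^2 * F / d
W^2 = 22.1^2 = 488.41
S = 0.000174 * 488.41 * 297.4 / 34.8
Numerator = 0.000174 * 488.41 * 297.4 = 25.274045
S = 25.274045 / 34.8 = 0.7263 m

0.7263


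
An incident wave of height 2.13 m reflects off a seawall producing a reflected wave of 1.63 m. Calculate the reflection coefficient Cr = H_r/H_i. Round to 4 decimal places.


Cr = H_r / H_i
Cr = 1.63 / 2.13
Cr = 0.7653

0.7653


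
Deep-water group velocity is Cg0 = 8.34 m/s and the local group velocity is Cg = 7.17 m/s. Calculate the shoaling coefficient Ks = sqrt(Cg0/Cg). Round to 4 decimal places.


Ks = sqrt(Cg0 / Cg)
Ks = sqrt(8.34 / 7.17)
Ks = sqrt(1.1632)
Ks = 1.0785

1.0785


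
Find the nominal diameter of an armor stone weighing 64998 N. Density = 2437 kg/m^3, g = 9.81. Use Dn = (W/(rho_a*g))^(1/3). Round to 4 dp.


V = W / (rho_a * g)
V = 64998 / (2437 * 9.81)
V = 64998 / 23906.97
V = 2.718789 m^3
Dn = V^(1/3) = 2.718789^(1/3)
Dn = 1.3957 m

1.3957


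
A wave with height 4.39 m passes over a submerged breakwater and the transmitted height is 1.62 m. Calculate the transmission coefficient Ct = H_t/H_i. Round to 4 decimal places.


Ct = H_t / H_i
Ct = 1.62 / 4.39
Ct = 0.3690

0.3690


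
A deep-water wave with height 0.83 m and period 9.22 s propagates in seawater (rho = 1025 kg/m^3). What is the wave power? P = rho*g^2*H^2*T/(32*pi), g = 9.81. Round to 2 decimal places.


P = rho * g^2 * H^2 * T / (32 * pi)
P = 1025 * 9.81^2 * 0.83^2 * 9.22 / (32 * pi)
P = 1025 * 96.2361 * 0.6889 * 9.22 / 100.53096
P = 6232.31 W/m

6232.31


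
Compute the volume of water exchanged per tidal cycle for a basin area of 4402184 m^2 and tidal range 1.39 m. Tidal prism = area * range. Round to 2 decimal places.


Tidal prism = Area * Tidal range
P = 4402184 * 1.39
P = 6119035.76 m^3

6119035.76


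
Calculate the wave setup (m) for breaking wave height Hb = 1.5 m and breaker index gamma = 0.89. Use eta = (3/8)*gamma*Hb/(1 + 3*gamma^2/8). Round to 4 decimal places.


eta = (3/8) * gamma * Hb / (1 + 3*gamma^2/8)
Numerator = (3/8) * 0.89 * 1.5 = 0.500625
Denominator = 1 + 3*0.89^2/8 = 1 + 0.297038 = 1.297038
eta = 0.500625 / 1.297038
eta = 0.3860 m

0.3860


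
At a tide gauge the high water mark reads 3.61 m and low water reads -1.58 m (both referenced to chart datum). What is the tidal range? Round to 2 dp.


Tidal range = High water - Low water
Tidal range = 3.61 - (-1.58)
Tidal range = 5.19 m

5.19


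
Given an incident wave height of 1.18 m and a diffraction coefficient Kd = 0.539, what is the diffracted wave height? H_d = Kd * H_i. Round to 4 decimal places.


H_d = Kd * H_i
H_d = 0.539 * 1.18
H_d = 0.6360 m

0.6360


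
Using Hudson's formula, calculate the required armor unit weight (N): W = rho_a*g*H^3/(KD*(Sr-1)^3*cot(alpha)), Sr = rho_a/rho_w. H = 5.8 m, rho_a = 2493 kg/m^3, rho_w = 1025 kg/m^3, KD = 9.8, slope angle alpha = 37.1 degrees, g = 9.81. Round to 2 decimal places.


Sr = rho_a / rho_w = 2493 / 1025 = 2.432195
(Sr - 1) = 1.432195
(Sr - 1)^3 = 2.937694
cot(37.1) = 1 / tan(37.1) = 1 / 0.756294 = 1.322237
Numerator = 2493 * 9.81 * 5.8^3 = 4771723.4590
Denominator = 9.8 * 2.937694 * 1.322237 = 38.066413
W = 4771723.4590 / 38.066413
W = 125352.59 N

125352.59


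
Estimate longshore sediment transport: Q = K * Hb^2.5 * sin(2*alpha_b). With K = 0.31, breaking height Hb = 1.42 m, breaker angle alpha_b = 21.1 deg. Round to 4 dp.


Q = K * Hb^2.5 * sin(2 * alpha_b)
Hb^2.5 = 1.42^2.5 = 2.402818
sin(2 * 21.1) = sin(42.2) = 0.671721
Q = 0.31 * 2.402818 * 0.671721
Q = 0.5003 m^3/s

0.5003


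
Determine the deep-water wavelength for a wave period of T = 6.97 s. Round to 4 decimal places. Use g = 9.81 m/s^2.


L0 = g * T^2 / (2 * pi)
L0 = 9.81 * 6.97^2 / (2 * pi)
L0 = 9.81 * 48.5809 / 6.28319
L0 = 476.5786 / 6.28319
L0 = 75.8498 m

75.8498


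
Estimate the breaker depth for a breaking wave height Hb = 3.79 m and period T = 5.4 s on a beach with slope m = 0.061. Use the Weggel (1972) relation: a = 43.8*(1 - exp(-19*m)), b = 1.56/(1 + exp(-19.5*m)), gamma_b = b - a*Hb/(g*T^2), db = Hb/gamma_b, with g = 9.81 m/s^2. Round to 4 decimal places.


a = 43.8 * (1 - exp(-19 * m))
exp(-19 * 0.061) = exp(-1.1590) = 0.313800
a = 43.8 * (1 - 0.313800) = 30.055568
b = 1.56 / (1 + exp(-19.5 * m))
exp(-19.5 * 0.061) = exp(-1.1895) = 0.304373
b = 1.56 / (1 + 0.304373) = 1.195977
Hb / (g * T^2) = 3.79 / (9.81 * 5.4^2) = 3.79 / 286.0596 = 0.01324899
gamma_b = b - a * Hb/(g*T^2) = 1.195977 - 30.055568 * 0.01324899 = 0.797771
db = Hb / gamma_b = 3.79 / 0.797771
db = 4.7507 m

4.7507


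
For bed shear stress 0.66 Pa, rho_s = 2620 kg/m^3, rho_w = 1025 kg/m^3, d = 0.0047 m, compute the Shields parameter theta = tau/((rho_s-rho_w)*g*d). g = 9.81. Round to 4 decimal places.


theta = tau / ((rho_s - rho_w) * g * d)
rho_s - rho_w = 2620 - 1025 = 1595
Denominator = 1595 * 9.81 * 0.0047 = 73.540665
theta = 0.66 / 73.540665
theta = 0.0090

0.0090


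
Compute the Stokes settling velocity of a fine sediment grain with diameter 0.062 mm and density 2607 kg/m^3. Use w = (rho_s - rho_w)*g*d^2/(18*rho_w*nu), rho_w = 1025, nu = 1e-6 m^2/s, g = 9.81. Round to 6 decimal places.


w = (rho_s - rho_w) * g * d^2 / (18 * rho_w * nu)
d = 0.062 mm = 0.000062 m
rho_s - rho_w = 2607 - 1025 = 1582
Numerator = 1582 * 9.81 * (0.000062)^2 = 0.000059656650
Denominator = 18 * 1025 * 1e-6 = 0.018450
w = 0.003233 m/s

0.003233


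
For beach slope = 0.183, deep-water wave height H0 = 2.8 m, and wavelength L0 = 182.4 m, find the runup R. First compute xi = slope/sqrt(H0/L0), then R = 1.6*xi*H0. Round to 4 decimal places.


xi = slope / sqrt(H0/L0)
H0/L0 = 2.8/182.4 = 0.015351
sqrt(0.015351) = 0.123899
xi = 0.183 / 0.123899 = 1.477014
R = 1.6 * xi * H0 = 1.6 * 1.477014 * 2.8
R = 6.6170 m

6.6170


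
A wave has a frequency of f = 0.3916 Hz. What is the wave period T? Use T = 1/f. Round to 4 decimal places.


T = 1 / f
T = 1 / 0.3916
T = 2.5536 s

2.5536


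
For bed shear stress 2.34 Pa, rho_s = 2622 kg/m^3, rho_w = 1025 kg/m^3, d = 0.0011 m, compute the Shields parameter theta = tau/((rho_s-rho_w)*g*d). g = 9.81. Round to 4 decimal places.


theta = tau / ((rho_s - rho_w) * g * d)
rho_s - rho_w = 2622 - 1025 = 1597
Denominator = 1597 * 9.81 * 0.0011 = 17.233227
theta = 2.34 / 17.233227
theta = 0.1358

0.1358


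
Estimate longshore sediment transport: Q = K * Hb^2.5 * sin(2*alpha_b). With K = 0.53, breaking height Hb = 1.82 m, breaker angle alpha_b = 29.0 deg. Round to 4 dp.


Q = K * Hb^2.5 * sin(2 * alpha_b)
Hb^2.5 = 1.82^2.5 = 4.468672
sin(2 * 29.0) = sin(58.0) = 0.848048
Q = 0.53 * 4.468672 * 0.848048
Q = 2.0085 m^3/s

2.0085


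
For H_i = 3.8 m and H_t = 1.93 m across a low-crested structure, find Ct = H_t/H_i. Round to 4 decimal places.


Ct = H_t / H_i
Ct = 1.93 / 3.8
Ct = 0.5079

0.5079


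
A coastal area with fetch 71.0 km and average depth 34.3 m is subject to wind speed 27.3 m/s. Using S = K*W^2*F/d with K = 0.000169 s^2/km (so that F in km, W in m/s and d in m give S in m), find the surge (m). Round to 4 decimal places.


S = K * W^2 * F / d
W^2 = 27.3^2 = 745.29
S = 0.000169 * 745.29 * 71.0 / 34.3
Numerator = 0.000169 * 745.29 * 71.0 = 8.942735
S = 8.942735 / 34.3 = 0.2607 m

0.2607


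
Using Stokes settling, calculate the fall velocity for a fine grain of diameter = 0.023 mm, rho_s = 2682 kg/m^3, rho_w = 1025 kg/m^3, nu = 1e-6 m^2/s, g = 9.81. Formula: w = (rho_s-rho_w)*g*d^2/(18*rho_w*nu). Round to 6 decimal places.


w = (rho_s - rho_w) * g * d^2 / (18 * rho_w * nu)
d = 0.023 mm = 0.000023 m
rho_s - rho_w = 2682 - 1025 = 1657
Numerator = 1657 * 9.81 * (0.000023)^2 = 0.000008598985
Denominator = 18 * 1025 * 1e-6 = 0.018450
w = 0.000466 m/s

0.000466


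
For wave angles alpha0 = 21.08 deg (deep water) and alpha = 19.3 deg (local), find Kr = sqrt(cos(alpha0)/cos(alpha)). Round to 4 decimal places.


Kr = sqrt(cos(alpha0) / cos(alpha))
cos(21.08) = 0.933079
cos(19.3) = 0.943801
Kr = sqrt(0.933079 / 0.943801)
Kr = sqrt(0.988640)
Kr = 0.9943

0.9943


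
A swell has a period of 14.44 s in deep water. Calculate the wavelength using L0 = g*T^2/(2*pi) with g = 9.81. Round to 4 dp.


L0 = g * T^2 / (2 * pi)
L0 = 9.81 * 14.44^2 / (2 * pi)
L0 = 9.81 * 208.5136 / 6.28319
L0 = 2045.5184 / 6.28319
L0 = 325.5544 m

325.5544


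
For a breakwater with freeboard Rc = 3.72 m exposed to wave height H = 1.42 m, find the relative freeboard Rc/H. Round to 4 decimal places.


Relative freeboard = Rc / H
= 3.72 / 1.42
= 2.6197

2.6197


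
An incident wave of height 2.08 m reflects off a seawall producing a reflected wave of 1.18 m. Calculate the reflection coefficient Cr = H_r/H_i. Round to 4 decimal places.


Cr = H_r / H_i
Cr = 1.18 / 2.08
Cr = 0.5673

0.5673


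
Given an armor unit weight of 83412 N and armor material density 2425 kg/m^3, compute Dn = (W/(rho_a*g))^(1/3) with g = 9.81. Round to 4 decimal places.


V = W / (rho_a * g)
V = 83412 / (2425 * 9.81)
V = 83412 / 23789.25
V = 3.506290 m^3
Dn = V^(1/3) = 3.506290^(1/3)
Dn = 1.5192 m

1.5192


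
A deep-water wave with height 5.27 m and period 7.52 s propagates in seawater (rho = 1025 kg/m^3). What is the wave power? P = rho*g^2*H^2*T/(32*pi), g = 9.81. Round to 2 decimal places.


P = rho * g^2 * H^2 * T / (32 * pi)
P = 1025 * 9.81^2 * 5.27^2 * 7.52 / (32 * pi)
P = 1025 * 96.2361 * 27.7729 * 7.52 / 100.53096
P = 204927.90 W/m

204927.90


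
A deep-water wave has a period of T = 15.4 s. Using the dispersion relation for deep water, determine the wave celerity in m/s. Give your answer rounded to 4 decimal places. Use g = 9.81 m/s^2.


We use the deep-water celerity formula:
C = g * T / (2 * pi)
C = 9.81 * 15.4 / (2 * 3.14159...)
C = 151.074000 / 6.283185
C = 24.0442 m/s

24.0442


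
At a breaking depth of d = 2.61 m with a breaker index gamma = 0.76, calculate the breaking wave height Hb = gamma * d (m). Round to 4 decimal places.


Hb = gamma * d
Hb = 0.76 * 2.61
Hb = 1.9836 m

1.9836


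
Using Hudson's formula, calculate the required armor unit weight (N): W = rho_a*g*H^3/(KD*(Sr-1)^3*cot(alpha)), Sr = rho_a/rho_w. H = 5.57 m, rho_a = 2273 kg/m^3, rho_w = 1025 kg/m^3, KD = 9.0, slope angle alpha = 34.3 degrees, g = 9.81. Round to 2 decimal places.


Sr = rho_a / rho_w = 2273 / 1025 = 2.217561
(Sr - 1) = 1.217561
(Sr - 1)^3 = 1.804979
cot(34.3) = 1 / tan(34.3) = 1 / 0.682154 = 1.465945
Numerator = 2273 * 9.81 * 5.57^3 = 3853310.7016
Denominator = 9.0 * 1.804979 * 1.465945 = 23.814003
W = 3853310.7016 / 23.814003
W = 161808.61 N

161808.61


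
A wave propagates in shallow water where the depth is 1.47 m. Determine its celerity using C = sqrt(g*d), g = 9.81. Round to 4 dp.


Using the shallow-water approximation:
C = sqrt(g * d) = sqrt(9.81 * 1.47)
C = sqrt(14.4207)
C = 3.7975 m/s

3.7975


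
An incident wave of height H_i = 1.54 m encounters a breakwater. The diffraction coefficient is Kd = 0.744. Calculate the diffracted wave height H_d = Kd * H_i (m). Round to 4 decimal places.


H_d = Kd * H_i
H_d = 0.744 * 1.54
H_d = 1.1458 m

1.1458


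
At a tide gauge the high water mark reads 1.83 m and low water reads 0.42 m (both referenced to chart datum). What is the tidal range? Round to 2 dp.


Tidal range = High water - Low water
Tidal range = 1.83 - (0.42)
Tidal range = 1.41 m

1.41


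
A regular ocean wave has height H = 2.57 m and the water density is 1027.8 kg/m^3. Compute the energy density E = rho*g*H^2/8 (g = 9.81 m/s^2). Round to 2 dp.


E = (1/8) * rho * g * H^2
E = (1/8) * 1027.8 * 9.81 * 2.57^2
E = 0.125 * 1027.8 * 9.81 * 6.6049
E = 8324.42 J/m^2

8324.42


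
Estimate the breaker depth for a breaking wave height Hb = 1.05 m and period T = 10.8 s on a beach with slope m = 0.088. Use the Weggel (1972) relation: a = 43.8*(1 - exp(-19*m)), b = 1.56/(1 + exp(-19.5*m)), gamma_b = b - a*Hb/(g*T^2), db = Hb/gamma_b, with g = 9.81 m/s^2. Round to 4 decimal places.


a = 43.8 * (1 - exp(-19 * m))
exp(-19 * 0.088) = exp(-1.6720) = 0.187871
a = 43.8 * (1 - 0.187871) = 35.571252
b = 1.56 / (1 + exp(-19.5 * m))
exp(-19.5 * 0.088) = exp(-1.7160) = 0.179784
b = 1.56 / (1 + 0.179784) = 1.322276
Hb / (g * T^2) = 1.05 / (9.81 * 10.8^2) = 1.05 / 1144.2384 = 0.00091764
gamma_b = b - a * Hb/(g*T^2) = 1.322276 - 35.571252 * 0.00091764 = 1.289634
db = Hb / gamma_b = 1.05 / 1.289634
db = 0.8142 m

0.8142


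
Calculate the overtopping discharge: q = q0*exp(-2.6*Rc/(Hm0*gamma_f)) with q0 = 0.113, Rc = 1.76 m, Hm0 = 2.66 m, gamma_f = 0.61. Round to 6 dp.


q = q0 * exp(-2.6 * Rc / (Hm0 * gamma_f))
Exponent = -2.6 * 1.76 / (2.66 * 0.61)
= -2.6 * 1.76 / 1.6226
= -2.820165
exp(-2.820165) = 0.059596
q = 0.113 * 0.059596
q = 0.006734 m^3/s/m

0.006734


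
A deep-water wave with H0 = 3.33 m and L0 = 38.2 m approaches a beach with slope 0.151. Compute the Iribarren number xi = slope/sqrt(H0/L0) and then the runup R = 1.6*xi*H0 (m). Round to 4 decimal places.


xi = slope / sqrt(H0/L0)
H0/L0 = 3.33/38.2 = 0.087173
sqrt(0.087173) = 0.295250
xi = 0.151 / 0.295250 = 0.511430
R = 1.6 * xi * H0 = 1.6 * 0.511430 * 3.33
R = 2.7249 m

2.7249
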